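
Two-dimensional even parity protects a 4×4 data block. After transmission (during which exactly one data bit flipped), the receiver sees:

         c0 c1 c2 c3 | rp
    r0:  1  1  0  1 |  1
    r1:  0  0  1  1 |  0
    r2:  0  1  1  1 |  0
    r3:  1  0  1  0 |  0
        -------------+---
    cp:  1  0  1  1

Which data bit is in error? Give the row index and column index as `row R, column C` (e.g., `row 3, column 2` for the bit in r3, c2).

Recompute each row's even parity and compare to rp:
  r0: data parity 1, sent rp 1 → ok
  r1: data parity 0, sent rp 0 → ok
  r2: data parity 1, sent rp 0 → mismatch
  r3: data parity 0, sent rp 0 → ok
Recompute each column's even parity and compare to cp:
  c0: data parity 0, sent cp 1 → mismatch
  c1: data parity 0, sent cp 0 → ok
  c2: data parity 1, sent cp 1 → ok
  c3: data parity 1, sent cp 1 → ok
Exactly one row (r2) and one column (c0) fail → the flipped bit is at their intersection.

row 2, column 0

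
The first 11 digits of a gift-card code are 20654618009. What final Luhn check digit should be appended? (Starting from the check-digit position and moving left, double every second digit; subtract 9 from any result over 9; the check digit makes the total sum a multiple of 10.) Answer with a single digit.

5

Partial digits right→left: 9 0 0 8 1 6 4 5 6 0 2
Double every second digit counting from the check-digit position (so the 1st, 3rd, 5th, ... of the partial from the right).
  doubled (with −9 where >9): 9 0 2 8 3 4 → sum 26
  kept as-is: 0 8 6 5 0 → sum 19
Total = 26 + 19 = 45.
Check digit = (10 − (45 mod 10)) mod 10 = 5.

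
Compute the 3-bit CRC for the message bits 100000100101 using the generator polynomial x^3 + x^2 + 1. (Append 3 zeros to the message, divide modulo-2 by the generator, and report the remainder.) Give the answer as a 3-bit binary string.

Append 3 zeros: 100000100101000. Divide by 1101 (XOR where the leading bit is 1):
  pos 0: 1000 XOR 1101 = 0101
  pos 1: 1010 XOR 1101 = 0111
  pos 2: 1110 XOR 1101 = 0011
  pos 4: 1110 XOR 1101 = 0011
  pos 6: 1101 XOR 1101 = 0000
  pos 11: 1000 XOR 1101 = 0101
Remainder (last 3 bits) = 101. This is the CRC / FCS.

101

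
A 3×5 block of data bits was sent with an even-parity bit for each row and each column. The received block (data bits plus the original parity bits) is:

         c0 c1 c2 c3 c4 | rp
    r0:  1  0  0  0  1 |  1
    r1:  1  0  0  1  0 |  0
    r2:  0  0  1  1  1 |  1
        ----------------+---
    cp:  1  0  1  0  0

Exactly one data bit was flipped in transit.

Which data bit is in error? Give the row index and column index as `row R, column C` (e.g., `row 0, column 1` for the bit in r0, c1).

Recompute each row's even parity and compare to rp:
  r0: data parity 0, sent rp 1 → mismatch
  r1: data parity 0, sent rp 0 → ok
  r2: data parity 1, sent rp 1 → ok
Recompute each column's even parity and compare to cp:
  c0: data parity 0, sent cp 1 → mismatch
  c1: data parity 0, sent cp 0 → ok
  c2: data parity 1, sent cp 1 → ok
  c3: data parity 0, sent cp 0 → ok
  c4: data parity 0, sent cp 0 → ok
Exactly one row (r0) and one column (c0) fail → the flipped bit is at their intersection.

row 0, column 0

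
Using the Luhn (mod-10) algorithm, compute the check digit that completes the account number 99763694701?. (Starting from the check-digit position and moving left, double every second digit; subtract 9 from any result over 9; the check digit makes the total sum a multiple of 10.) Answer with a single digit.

Partial digits right→left: 1 0 7 4 9 6 3 6 7 9 9
Double every second digit counting from the check-digit position (so the 1st, 3rd, 5th, ... of the partial from the right).
  doubled (with −9 where >9): 2 5 9 6 5 9 → sum 36
  kept as-is: 0 4 6 6 9 → sum 25
Total = 36 + 25 = 61.
Check digit = (10 − (61 mod 10)) mod 10 = 9.

9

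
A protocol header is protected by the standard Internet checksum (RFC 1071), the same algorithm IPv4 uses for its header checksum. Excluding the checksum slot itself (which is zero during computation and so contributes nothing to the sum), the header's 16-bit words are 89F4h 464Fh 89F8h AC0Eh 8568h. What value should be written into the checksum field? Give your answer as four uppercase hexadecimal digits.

744C

One's-complement addition (fold any carry out of bit 15 back into bit 0):
  0x89F4 + 0x464F = 0x0D043
  0xD043 + 0x89F8 = 0x15A3B → wrap carry → 0x5A3C
  0x5A3C + 0xAC0E = 0x1064A → wrap carry → 0x064B
  0x064B + 0x8568 = 0x08BB3
One's-complement sum = 0x8BB3.
Checksum = ~0x8BB3 & 0xFFFF = 0x744C.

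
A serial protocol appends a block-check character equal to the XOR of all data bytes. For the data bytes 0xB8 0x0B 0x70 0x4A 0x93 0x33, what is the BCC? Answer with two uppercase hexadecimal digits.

XOR the bytes together:
  start with 0xB8
  0xB8 ⊕ 0x0B = 0xB3
  0xB3 ⊕ 0x70 = 0xC3
  0xC3 ⊕ 0x4A = 0x89
  0x89 ⊕ 0x93 = 0x1A
  0x1A ⊕ 0x33 = 0x29

29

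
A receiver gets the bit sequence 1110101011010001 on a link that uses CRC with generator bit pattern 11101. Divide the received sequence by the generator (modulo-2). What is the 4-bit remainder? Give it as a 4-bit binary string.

Modulo-2 division of 1110101011010001 by 11101:
  pos 0: 11101 XOR 11101 = 00000
  pos 6: 10110 XOR 11101 = 01011
  pos 7: 10111 XOR 11101 = 01010
  pos 8: 10100 XOR 11101 = 01001
  pos 9: 10010 XOR 11101 = 01111
  pos 10: 11110 XOR 11101 = 00011
Remainder = 0111 (nonzero — an error is detected).

0111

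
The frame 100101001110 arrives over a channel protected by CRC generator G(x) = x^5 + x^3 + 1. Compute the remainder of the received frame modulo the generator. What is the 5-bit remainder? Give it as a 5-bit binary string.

01001

Modulo-2 division of 100101001110 by 101001:
  pos 0: 100101 XOR 101001 = 001100
  pos 2: 110000 XOR 101001 = 011001
  pos 3: 110011 XOR 101001 = 011010
  pos 4: 110101 XOR 101001 = 011100
  pos 5: 111001 XOR 101001 = 010000
  pos 6: 100000 XOR 101001 = 001001
Remainder = 01001 (nonzero — an error is detected).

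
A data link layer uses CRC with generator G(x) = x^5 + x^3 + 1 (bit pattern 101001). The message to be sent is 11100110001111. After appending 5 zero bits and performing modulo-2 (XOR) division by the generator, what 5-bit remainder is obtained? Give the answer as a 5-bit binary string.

01010

Append 5 zeros: 1110011000111100000. Divide by 101001 (XOR where the leading bit is 1):
  pos 0: 111001 XOR 101001 = 010000
  pos 1: 100001 XOR 101001 = 001000
  pos 3: 100000 XOR 101001 = 001001
  pos 5: 100101 XOR 101001 = 001100
  pos 7: 110011 XOR 101001 = 011010
  pos 8: 110101 XOR 101001 = 011100
  pos 9: 111000 XOR 101001 = 010001
  pos 10: 100010 XOR 101001 = 001011
  pos 12: 101100 XOR 101001 = 000101
Remainder (last 5 bits) = 01010. This is the CRC / FCS.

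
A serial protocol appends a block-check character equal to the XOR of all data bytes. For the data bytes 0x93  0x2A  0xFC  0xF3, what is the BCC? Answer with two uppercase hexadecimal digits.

XOR the bytes together:
  start with 0x93
  0x93 ⊕ 0x2A = 0xB9
  0xB9 ⊕ 0xFC = 0x45
  0x45 ⊕ 0xF3 = 0xB6

B6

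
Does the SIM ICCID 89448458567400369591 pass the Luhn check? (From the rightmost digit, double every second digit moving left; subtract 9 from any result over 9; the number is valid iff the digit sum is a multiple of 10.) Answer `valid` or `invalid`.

From the right, keep odd positions and double even positions (subtract 9 from any doubled value over 9):
  doubled (positions 2,4,...): 9 9 6 0 5 1 1 7 8 7 → sum 53
  kept (positions 1,3,...): 1 5 6 0 4 6 8 4 4 9 → sum 47
Total = 100.
100 mod 10 = 0, so the number is valid.

valid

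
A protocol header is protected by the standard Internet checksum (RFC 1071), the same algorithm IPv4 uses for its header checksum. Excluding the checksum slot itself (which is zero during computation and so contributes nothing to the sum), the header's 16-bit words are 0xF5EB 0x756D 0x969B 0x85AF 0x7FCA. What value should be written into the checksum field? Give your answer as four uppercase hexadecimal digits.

One's-complement addition (fold any carry out of bit 15 back into bit 0):
  0xF5EB + 0x756D = 0x16B58 → wrap carry → 0x6B59
  0x6B59 + 0x969B = 0x101F4 → wrap carry → 0x01F5
  0x01F5 + 0x85AF = 0x087A4
  0x87A4 + 0x7FCA = 0x1076E → wrap carry → 0x076F
One's-complement sum = 0x076F.
Checksum = ~0x076F & 0xFFFF = 0xF890.

F890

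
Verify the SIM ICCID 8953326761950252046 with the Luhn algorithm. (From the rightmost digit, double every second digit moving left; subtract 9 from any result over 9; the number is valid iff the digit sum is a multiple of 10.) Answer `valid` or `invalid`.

invalid

From the right, keep odd positions and double even positions (subtract 9 from any doubled value over 9):
  doubled (positions 2,4,...): 8 4 4 1 2 5 4 6 9 → sum 43
  kept (positions 1,3,...): 6 0 5 0 9 6 6 3 5 8 → sum 48
Total = 91.
91 mod 10 = 1, so the number is invalid.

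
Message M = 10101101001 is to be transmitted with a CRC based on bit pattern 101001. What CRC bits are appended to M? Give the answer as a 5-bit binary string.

Append 5 zeros: 1010110100100000. Divide by 101001 (XOR where the leading bit is 1):
  pos 0: 101011 XOR 101001 = 000010
  pos 4: 100100 XOR 101001 = 001101
  pos 6: 110110 XOR 101001 = 011111
  pos 7: 111110 XOR 101001 = 010111
  pos 8: 101110 XOR 101001 = 000111
Remainder (last 5 bits) = 11100. This is the CRC / FCS.

11100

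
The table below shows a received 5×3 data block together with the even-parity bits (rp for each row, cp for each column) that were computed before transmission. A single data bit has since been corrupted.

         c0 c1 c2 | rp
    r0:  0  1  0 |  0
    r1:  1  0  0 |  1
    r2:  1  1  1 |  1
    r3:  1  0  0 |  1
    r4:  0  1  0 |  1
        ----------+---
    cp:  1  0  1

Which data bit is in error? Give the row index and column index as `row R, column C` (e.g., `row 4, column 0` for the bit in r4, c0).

Recompute each row's even parity and compare to rp:
  r0: data parity 1, sent rp 0 → mismatch
  r1: data parity 1, sent rp 1 → ok
  r2: data parity 1, sent rp 1 → ok
  r3: data parity 1, sent rp 1 → ok
  r4: data parity 1, sent rp 1 → ok
Recompute each column's even parity and compare to cp:
  c0: data parity 1, sent cp 1 → ok
  c1: data parity 1, sent cp 0 → mismatch
  c2: data parity 1, sent cp 1 → ok
Exactly one row (r0) and one column (c1) fail → the flipped bit is at their intersection.

row 0, column 1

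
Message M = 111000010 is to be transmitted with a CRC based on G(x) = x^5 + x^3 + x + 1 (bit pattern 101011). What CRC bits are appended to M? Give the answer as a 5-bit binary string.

11110

Append 5 zeros: 11100001000000. Divide by 101011 (XOR where the leading bit is 1):
  pos 0: 111000 XOR 101011 = 010011
  pos 1: 100110 XOR 101011 = 001101
  pos 3: 110110 XOR 101011 = 011101
  pos 4: 111010 XOR 101011 = 010001
  pos 5: 100010 XOR 101011 = 001001
  pos 7: 100100 XOR 101011 = 001111
Remainder (last 5 bits) = 11110. This is the CRC / FCS.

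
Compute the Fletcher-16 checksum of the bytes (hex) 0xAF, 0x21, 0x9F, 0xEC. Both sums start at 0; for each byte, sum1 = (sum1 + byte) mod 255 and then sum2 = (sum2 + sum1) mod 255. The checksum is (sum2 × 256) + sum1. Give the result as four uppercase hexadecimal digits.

Running sums (mod 255):
  after byte 0 (0xAF): sum1=175, sum2=175
  after byte 1 (0x21): sum1=208, sum2=128
  after byte 2 (0x9F): sum1=112, sum2=240
  after byte 3 (0xEC): sum1=93, sum2=78
Checksum = sum2·256 + sum1 = 78·256 + 93 = 20061 = 0x4E5D.

4E5D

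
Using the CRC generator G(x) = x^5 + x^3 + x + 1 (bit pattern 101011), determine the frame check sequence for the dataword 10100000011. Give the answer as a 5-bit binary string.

00011

Append 5 zeros: 1010000001100000. Divide by 101011 (XOR where the leading bit is 1):
  pos 0: 101000 XOR 101011 = 000011
  pos 4: 110001 XOR 101011 = 011010
  pos 5: 110101 XOR 101011 = 011110
  pos 6: 111100 XOR 101011 = 010111
  pos 7: 101110 XOR 101011 = 000101
  pos 10: 101000 XOR 101011 = 000011
Remainder (last 5 bits) = 00011. This is the CRC / FCS.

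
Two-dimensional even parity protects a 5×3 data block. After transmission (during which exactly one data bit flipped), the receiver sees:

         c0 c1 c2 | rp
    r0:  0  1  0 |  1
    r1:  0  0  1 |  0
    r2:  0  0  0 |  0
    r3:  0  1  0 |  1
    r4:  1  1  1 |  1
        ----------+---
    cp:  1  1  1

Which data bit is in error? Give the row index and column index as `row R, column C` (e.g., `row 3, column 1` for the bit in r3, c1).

Recompute each row's even parity and compare to rp:
  r0: data parity 1, sent rp 1 → ok
  r1: data parity 1, sent rp 0 → mismatch
  r2: data parity 0, sent rp 0 → ok
  r3: data parity 1, sent rp 1 → ok
  r4: data parity 1, sent rp 1 → ok
Recompute each column's even parity and compare to cp:
  c0: data parity 1, sent cp 1 → ok
  c1: data parity 1, sent cp 1 → ok
  c2: data parity 0, sent cp 1 → mismatch
Exactly one row (r1) and one column (c2) fail → the flipped bit is at their intersection.

row 1, column 2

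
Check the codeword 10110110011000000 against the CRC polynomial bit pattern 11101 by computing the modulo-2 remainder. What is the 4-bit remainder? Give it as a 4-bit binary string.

0001

Modulo-2 division of 10110110011000000 by 11101:
  pos 0: 10110 XOR 11101 = 01011
  pos 1: 10111 XOR 11101 = 01010
  pos 2: 10101 XOR 11101 = 01000
  pos 3: 10000 XOR 11101 = 01101
  pos 4: 11010 XOR 11101 = 00111
  pos 6: 11111 XOR 11101 = 00010
  pos 9: 10000 XOR 11101 = 01101
  pos 10: 11010 XOR 11101 = 00111
  pos 12: 11100 XOR 11101 = 00001
Remainder = 0001 (nonzero — an error is detected).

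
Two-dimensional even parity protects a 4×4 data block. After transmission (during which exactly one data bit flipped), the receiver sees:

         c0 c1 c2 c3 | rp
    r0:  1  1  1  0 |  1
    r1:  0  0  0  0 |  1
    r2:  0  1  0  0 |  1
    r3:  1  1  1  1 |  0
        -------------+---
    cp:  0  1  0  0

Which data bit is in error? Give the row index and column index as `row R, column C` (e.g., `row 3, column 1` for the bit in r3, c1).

row 1, column 3

Recompute each row's even parity and compare to rp:
  r0: data parity 1, sent rp 1 → ok
  r1: data parity 0, sent rp 1 → mismatch
  r2: data parity 1, sent rp 1 → ok
  r3: data parity 0, sent rp 0 → ok
Recompute each column's even parity and compare to cp:
  c0: data parity 0, sent cp 0 → ok
  c1: data parity 1, sent cp 1 → ok
  c2: data parity 0, sent cp 0 → ok
  c3: data parity 1, sent cp 0 → mismatch
Exactly one row (r1) and one column (c3) fail → the flipped bit is at their intersection.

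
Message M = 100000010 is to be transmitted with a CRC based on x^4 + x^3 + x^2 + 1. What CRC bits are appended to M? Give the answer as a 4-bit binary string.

0000

Append 4 zeros: 1000000100000. Divide by 11101 (XOR where the leading bit is 1):
  pos 0: 10000 XOR 11101 = 01101
  pos 1: 11010 XOR 11101 = 00111
  pos 3: 11101 XOR 11101 = 00000
Remainder (last 4 bits) = 0000. This is the CRC / FCS.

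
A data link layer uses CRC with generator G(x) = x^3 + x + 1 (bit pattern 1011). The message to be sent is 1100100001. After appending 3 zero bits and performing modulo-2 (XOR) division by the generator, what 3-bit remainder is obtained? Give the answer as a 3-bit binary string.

000

Append 3 zeros: 1100100001000. Divide by 1011 (XOR where the leading bit is 1):
  pos 0: 1100 XOR 1011 = 0111
  pos 1: 1111 XOR 1011 = 0100
  pos 2: 1000 XOR 1011 = 0011
  pos 4: 1100 XOR 1011 = 0111
  pos 5: 1110 XOR 1011 = 0101
  pos 6: 1011 XOR 1011 = 0000
Remainder (last 3 bits) = 000. This is the CRC / FCS.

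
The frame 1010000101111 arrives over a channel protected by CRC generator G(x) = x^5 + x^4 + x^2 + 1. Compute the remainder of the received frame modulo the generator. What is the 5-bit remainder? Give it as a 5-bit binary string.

00001

Modulo-2 division of 1010000101111 by 110101:
  pos 0: 101000 XOR 110101 = 011101
  pos 1: 111010 XOR 110101 = 001111
  pos 3: 111110 XOR 110101 = 001011
  pos 5: 101111 XOR 110101 = 011010
  pos 6: 110101 XOR 110101 = 000000
Remainder = 00001 (nonzero — an error is detected).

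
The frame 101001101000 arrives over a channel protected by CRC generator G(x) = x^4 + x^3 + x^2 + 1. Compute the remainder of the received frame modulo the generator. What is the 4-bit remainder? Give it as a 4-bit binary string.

Modulo-2 division of 101001101000 by 11101:
  pos 0: 10100 XOR 11101 = 01001
  pos 1: 10011 XOR 11101 = 01110
  pos 2: 11101 XOR 11101 = 00000
Remainder = 1000 (nonzero — an error is detected).

1000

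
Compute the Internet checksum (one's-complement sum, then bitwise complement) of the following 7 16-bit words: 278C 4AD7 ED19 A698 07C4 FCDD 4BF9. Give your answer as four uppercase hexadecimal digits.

One's-complement addition (fold any carry out of bit 15 back into bit 0):
  0x278C + 0x4AD7 = 0x07263
  0x7263 + 0xED19 = 0x15F7C → wrap carry → 0x5F7D
  0x5F7D + 0xA698 = 0x10615 → wrap carry → 0x0616
  0x0616 + 0x07C4 = 0x00DDA
  0x0DDA + 0xFCDD = 0x10AB7 → wrap carry → 0x0AB8
  0x0AB8 + 0x4BF9 = 0x056B1
One's-complement sum = 0x56B1.
Checksum = ~0x56B1 & 0xFFFF = 0xA94E.

A94E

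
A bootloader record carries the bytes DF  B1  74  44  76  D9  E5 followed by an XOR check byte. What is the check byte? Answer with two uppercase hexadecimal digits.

XOR the bytes together:
  start with 0xDF
  0xDF ⊕ 0xB1 = 0x6E
  0x6E ⊕ 0x74 = 0x1A
  0x1A ⊕ 0x44 = 0x5E
  0x5E ⊕ 0x76 = 0x28
  0x28 ⊕ 0xD9 = 0xF1
  0xF1 ⊕ 0xE5 = 0x14

14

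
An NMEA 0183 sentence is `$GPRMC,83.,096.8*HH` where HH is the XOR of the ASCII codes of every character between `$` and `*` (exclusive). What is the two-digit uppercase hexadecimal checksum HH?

XOR the ASCII codes of the payload characters:
  'G' = 0x47 → acc = 0x47
  'P' = 0x50 → acc = 0x17
  'R' = 0x52 → acc = 0x45
  'M' = 0x4D → acc = 0x08
  'C' = 0x43 → acc = 0x4B
  ',' = 0x2C → acc = 0x67
  '8' = 0x38 → acc = 0x5F
  '3' = 0x33 → acc = 0x6C
  '.' = 0x2E → acc = 0x42
  ',' = 0x2C → acc = 0x6E
  '0' = 0x30 → acc = 0x5E
  '9' = 0x39 → acc = 0x67
  '6' = 0x36 → acc = 0x51
  '.' = 0x2E → acc = 0x7F
  '8' = 0x38 → acc = 0x47
Checksum = 0x47.

47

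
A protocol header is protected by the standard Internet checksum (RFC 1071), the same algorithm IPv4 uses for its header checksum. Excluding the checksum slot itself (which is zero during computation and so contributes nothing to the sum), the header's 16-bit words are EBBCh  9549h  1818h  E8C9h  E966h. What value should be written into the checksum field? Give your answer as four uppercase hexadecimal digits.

One's-complement addition (fold any carry out of bit 15 back into bit 0):
  0xEBBC + 0x9549 = 0x18105 → wrap carry → 0x8106
  0x8106 + 0x1818 = 0x0991E
  0x991E + 0xE8C9 = 0x181E7 → wrap carry → 0x81E8
  0x81E8 + 0xE966 = 0x16B4E → wrap carry → 0x6B4F
One's-complement sum = 0x6B4F.
Checksum = ~0x6B4F & 0xFFFF = 0x94B0.

94B0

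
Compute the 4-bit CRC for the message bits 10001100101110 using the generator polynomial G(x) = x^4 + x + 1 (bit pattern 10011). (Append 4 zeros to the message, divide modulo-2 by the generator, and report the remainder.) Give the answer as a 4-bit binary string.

Append 4 zeros: 100011001011100000. Divide by 10011 (XOR where the leading bit is 1):
  pos 0: 10001 XOR 10011 = 00010
  pos 3: 10100 XOR 10011 = 00111
  pos 5: 11110 XOR 10011 = 01101
  pos 6: 11011 XOR 10011 = 01000
  pos 7: 10001 XOR 10011 = 00010
  pos 10: 10100 XOR 10011 = 00111
  pos 12: 11100 XOR 10011 = 01111
  pos 13: 11110 XOR 10011 = 01101
Remainder (last 4 bits) = 1101. This is the CRC / FCS.

1101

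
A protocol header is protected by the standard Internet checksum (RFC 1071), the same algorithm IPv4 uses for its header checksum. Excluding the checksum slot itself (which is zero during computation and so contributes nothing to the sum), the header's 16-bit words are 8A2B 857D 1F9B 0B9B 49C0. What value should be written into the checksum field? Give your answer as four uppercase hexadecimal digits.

One's-complement addition (fold any carry out of bit 15 back into bit 0):
  0x8A2B + 0x857D = 0x10FA8 → wrap carry → 0x0FA9
  0x0FA9 + 0x1F9B = 0x02F44
  0x2F44 + 0x0B9B = 0x03ADF
  0x3ADF + 0x49C0 = 0x0849F
One's-complement sum = 0x849F.
Checksum = ~0x849F & 0xFFFF = 0x7B60.

7B60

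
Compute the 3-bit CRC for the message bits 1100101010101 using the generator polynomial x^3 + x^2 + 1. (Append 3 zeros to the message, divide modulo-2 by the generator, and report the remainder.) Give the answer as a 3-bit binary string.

Append 3 zeros: 1100101010101000. Divide by 1101 (XOR where the leading bit is 1):
  pos 0: 1100 XOR 1101 = 0001
  pos 3: 1101 XOR 1101 = 0000
  pos 8: 1010 XOR 1101 = 0111
  pos 9: 1111 XOR 1101 = 0010
  pos 11: 1000 XOR 1101 = 0101
  pos 12: 1010 XOR 1101 = 0111
Remainder (last 3 bits) = 111. This is the CRC / FCS.

111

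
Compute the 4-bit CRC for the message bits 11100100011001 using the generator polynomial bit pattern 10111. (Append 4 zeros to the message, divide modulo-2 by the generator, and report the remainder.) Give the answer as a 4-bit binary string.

Append 4 zeros: 111001000110010000. Divide by 10111 (XOR where the leading bit is 1):
  pos 0: 11100 XOR 10111 = 01011
  pos 1: 10111 XOR 10111 = 00000
  pos 9: 11001 XOR 10111 = 01110
  pos 10: 11100 XOR 10111 = 01011
  pos 11: 10110 XOR 10111 = 00001
Remainder (last 4 bits) = 0100. This is the CRC / FCS.

0100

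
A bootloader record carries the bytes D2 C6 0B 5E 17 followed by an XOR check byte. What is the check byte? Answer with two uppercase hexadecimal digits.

56

XOR the bytes together:
  start with 0xD2
  0xD2 ⊕ 0xC6 = 0x14
  0x14 ⊕ 0x0B = 0x1F
  0x1F ⊕ 0x5E = 0x41
  0x41 ⊕ 0x17 = 0x56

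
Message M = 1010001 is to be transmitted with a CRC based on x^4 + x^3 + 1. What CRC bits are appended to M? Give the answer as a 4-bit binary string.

Append 4 zeros: 10100010000. Divide by 11001 (XOR where the leading bit is 1):
  pos 0: 10100 XOR 11001 = 01101
  pos 1: 11010 XOR 11001 = 00011
  pos 4: 11100 XOR 11001 = 00101
  pos 6: 10100 XOR 11001 = 01101
Remainder (last 4 bits) = 1101. This is the CRC / FCS.

1101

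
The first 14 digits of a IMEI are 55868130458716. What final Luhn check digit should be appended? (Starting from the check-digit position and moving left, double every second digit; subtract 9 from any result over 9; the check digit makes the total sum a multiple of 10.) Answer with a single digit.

8

Partial digits right→left: 6 1 7 8 5 4 0 3 1 8 6 8 5 5
Double every second digit counting from the check-digit position (so the 1st, 3rd, 5th, ... of the partial from the right).
  doubled (with −9 where >9): 3 5 1 0 2 3 1 → sum 15
  kept as-is: 1 8 4 3 8 8 5 → sum 37
Total = 15 + 37 = 52.
Check digit = (10 − (52 mod 10)) mod 10 = 8.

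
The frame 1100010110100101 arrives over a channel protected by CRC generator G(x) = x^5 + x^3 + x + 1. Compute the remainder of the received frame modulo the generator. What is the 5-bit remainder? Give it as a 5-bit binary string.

Modulo-2 division of 1100010110100101 by 101011:
  pos 0: 110001 XOR 101011 = 011010
  pos 1: 110100 XOR 101011 = 011111
  pos 2: 111111 XOR 101011 = 010100
  pos 3: 101001 XOR 101011 = 000010
  pos 7: 100100 XOR 101011 = 001111
  pos 9: 111110 XOR 101011 = 010101
  pos 10: 101011 XOR 101011 = 000000
Remainder = 00000 (zero — the frame passes the CRC check).

00000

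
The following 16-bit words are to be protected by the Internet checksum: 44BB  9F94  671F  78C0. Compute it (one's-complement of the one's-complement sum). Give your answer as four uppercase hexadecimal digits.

3BD0

One's-complement addition (fold any carry out of bit 15 back into bit 0):
  0x44BB + 0x9F94 = 0x0E44F
  0xE44F + 0x671F = 0x14B6E → wrap carry → 0x4B6F
  0x4B6F + 0x78C0 = 0x0C42F
One's-complement sum = 0xC42F.
Checksum = ~0xC42F & 0xFFFF = 0x3BD0.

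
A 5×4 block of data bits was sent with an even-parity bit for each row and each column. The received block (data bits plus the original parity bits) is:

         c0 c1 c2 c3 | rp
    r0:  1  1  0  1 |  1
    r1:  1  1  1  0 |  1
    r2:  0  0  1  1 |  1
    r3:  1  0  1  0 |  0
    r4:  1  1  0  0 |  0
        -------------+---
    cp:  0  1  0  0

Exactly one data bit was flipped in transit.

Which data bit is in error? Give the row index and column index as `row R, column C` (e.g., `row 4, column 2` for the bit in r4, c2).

Recompute each row's even parity and compare to rp:
  r0: data parity 1, sent rp 1 → ok
  r1: data parity 1, sent rp 1 → ok
  r2: data parity 0, sent rp 1 → mismatch
  r3: data parity 0, sent rp 0 → ok
  r4: data parity 0, sent rp 0 → ok
Recompute each column's even parity and compare to cp:
  c0: data parity 0, sent cp 0 → ok
  c1: data parity 1, sent cp 1 → ok
  c2: data parity 1, sent cp 0 → mismatch
  c3: data parity 0, sent cp 0 → ok
Exactly one row (r2) and one column (c2) fail → the flipped bit is at their intersection.

row 2, column 2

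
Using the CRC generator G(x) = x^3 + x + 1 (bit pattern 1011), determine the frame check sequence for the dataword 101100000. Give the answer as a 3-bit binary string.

000

Append 3 zeros: 101100000000. Divide by 1011 (XOR where the leading bit is 1):
  pos 0: 1011 XOR 1011 = 0000
Remainder (last 3 bits) = 000. This is the CRC / FCS.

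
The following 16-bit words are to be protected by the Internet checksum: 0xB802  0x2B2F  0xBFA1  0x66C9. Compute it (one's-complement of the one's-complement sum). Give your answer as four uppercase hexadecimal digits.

F662

One's-complement addition (fold any carry out of bit 15 back into bit 0):
  0xB802 + 0x2B2F = 0x0E331
  0xE331 + 0xBFA1 = 0x1A2D2 → wrap carry → 0xA2D3
  0xA2D3 + 0x66C9 = 0x1099C → wrap carry → 0x099D
One's-complement sum = 0x099D.
Checksum = ~0x099D & 0xFFFF = 0xF662.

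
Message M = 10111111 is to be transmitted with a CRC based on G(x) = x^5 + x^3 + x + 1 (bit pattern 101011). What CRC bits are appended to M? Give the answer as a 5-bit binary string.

Append 5 zeros: 1011111100000. Divide by 101011 (XOR where the leading bit is 1):
  pos 0: 101111 XOR 101011 = 000100
  pos 3: 100110 XOR 101011 = 001101
  pos 5: 110100 XOR 101011 = 011111
  pos 6: 111110 XOR 101011 = 010101
  pos 7: 101010 XOR 101011 = 000001
Remainder (last 5 bits) = 00001. This is the CRC / FCS.

00001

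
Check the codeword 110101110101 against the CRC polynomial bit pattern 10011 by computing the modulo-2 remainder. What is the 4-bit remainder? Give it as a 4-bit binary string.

Modulo-2 division of 110101110101 by 10011:
  pos 0: 11010 XOR 10011 = 01001
  pos 1: 10011 XOR 10011 = 00000
  pos 6: 11010 XOR 10011 = 01001
  pos 7: 10011 XOR 10011 = 00000
Remainder = 0000 (zero — the frame passes the CRC check).

0000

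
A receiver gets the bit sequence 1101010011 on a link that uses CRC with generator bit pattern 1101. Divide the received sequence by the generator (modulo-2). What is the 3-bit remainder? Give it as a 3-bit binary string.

Modulo-2 division of 1101010011 by 1101:
  pos 0: 1101 XOR 1101 = 0000
  pos 5: 1001 XOR 1101 = 0100
  pos 6: 1001 XOR 1101 = 0100
Remainder = 100 (nonzero — an error is detected).

100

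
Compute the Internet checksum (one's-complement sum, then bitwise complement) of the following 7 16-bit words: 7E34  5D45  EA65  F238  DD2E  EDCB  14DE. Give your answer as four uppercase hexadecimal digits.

680E

One's-complement addition (fold any carry out of bit 15 back into bit 0):
  0x7E34 + 0x5D45 = 0x0DB79
  0xDB79 + 0xEA65 = 0x1C5DE → wrap carry → 0xC5DF
  0xC5DF + 0xF238 = 0x1B817 → wrap carry → 0xB818
  0xB818 + 0xDD2E = 0x19546 → wrap carry → 0x9547
  0x9547 + 0xEDCB = 0x18312 → wrap carry → 0x8313
  0x8313 + 0x14DE = 0x097F1
One's-complement sum = 0x97F1.
Checksum = ~0x97F1 & 0xFFFF = 0x680E.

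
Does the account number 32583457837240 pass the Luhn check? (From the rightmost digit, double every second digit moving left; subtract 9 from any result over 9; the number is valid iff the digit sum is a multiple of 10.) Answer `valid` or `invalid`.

valid

From the right, keep odd positions and double even positions (subtract 9 from any doubled value over 9):
  doubled (positions 2,4,...): 8 5 7 1 6 1 6 → sum 34
  kept (positions 1,3,...): 0 2 3 7 4 8 2 → sum 26
Total = 60.
60 mod 10 = 0, so the number is valid.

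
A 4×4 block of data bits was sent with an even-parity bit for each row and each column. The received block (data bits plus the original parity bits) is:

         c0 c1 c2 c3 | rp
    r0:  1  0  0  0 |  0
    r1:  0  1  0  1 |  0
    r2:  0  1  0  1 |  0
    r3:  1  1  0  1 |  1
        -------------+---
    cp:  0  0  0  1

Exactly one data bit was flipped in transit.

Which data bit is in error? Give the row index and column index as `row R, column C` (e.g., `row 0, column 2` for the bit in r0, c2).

Recompute each row's even parity and compare to rp:
  r0: data parity 1, sent rp 0 → mismatch
  r1: data parity 0, sent rp 0 → ok
  r2: data parity 0, sent rp 0 → ok
  r3: data parity 1, sent rp 1 → ok
Recompute each column's even parity and compare to cp:
  c0: data parity 0, sent cp 0 → ok
  c1: data parity 1, sent cp 0 → mismatch
  c2: data parity 0, sent cp 0 → ok
  c3: data parity 1, sent cp 1 → ok
Exactly one row (r0) and one column (c1) fail → the flipped bit is at their intersection.

row 0, column 1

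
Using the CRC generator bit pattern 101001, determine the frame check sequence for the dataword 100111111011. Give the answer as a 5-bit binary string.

00111

Append 5 zeros: 10011111101100000. Divide by 101001 (XOR where the leading bit is 1):
  pos 0: 100111 XOR 101001 = 001110
  pos 2: 111011 XOR 101001 = 010010
  pos 3: 100101 XOR 101001 = 001100
  pos 5: 110001 XOR 101001 = 011000
  pos 6: 110001 XOR 101001 = 011000
  pos 7: 110000 XOR 101001 = 011001
  pos 8: 110010 XOR 101001 = 011011
  pos 9: 110110 XOR 101001 = 011111
  pos 10: 111110 XOR 101001 = 010111
  pos 11: 101110 XOR 101001 = 000111
Remainder (last 5 bits) = 00111. This is the CRC / FCS.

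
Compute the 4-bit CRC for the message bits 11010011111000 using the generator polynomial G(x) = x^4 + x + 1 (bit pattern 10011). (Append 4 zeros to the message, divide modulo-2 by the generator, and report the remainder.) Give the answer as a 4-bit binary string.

0010

Append 4 zeros: 110100111110000000. Divide by 10011 (XOR where the leading bit is 1):
  pos 0: 11010 XOR 10011 = 01001
  pos 1: 10010 XOR 10011 = 00001
  pos 5: 11111 XOR 10011 = 01100
  pos 6: 11001 XOR 10011 = 01010
  pos 7: 10100 XOR 10011 = 00111
  pos 9: 11100 XOR 10011 = 01111
  pos 10: 11110 XOR 10011 = 01101
  pos 11: 11010 XOR 10011 = 01001
  pos 12: 10010 XOR 10011 = 00001
Remainder (last 4 bits) = 0010. This is the CRC / FCS.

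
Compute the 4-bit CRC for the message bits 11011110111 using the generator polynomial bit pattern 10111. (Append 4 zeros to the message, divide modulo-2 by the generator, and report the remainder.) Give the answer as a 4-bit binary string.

0001

Append 4 zeros: 110111101110000. Divide by 10111 (XOR where the leading bit is 1):
  pos 0: 11011 XOR 10111 = 01100
  pos 1: 11001 XOR 10111 = 01110
  pos 2: 11101 XOR 10111 = 01010
  pos 3: 10100 XOR 10111 = 00011
  pos 6: 11111 XOR 10111 = 01000
  pos 7: 10000 XOR 10111 = 00111
  pos 9: 11100 XOR 10111 = 01011
  pos 10: 10110 XOR 10111 = 00001
Remainder (last 4 bits) = 0001. This is the CRC / FCS.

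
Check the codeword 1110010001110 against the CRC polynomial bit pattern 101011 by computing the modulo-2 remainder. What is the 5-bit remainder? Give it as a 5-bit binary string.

Modulo-2 division of 1110010001110 by 101011:
  pos 0: 111001 XOR 101011 = 010010
  pos 1: 100100 XOR 101011 = 001111
  pos 3: 111100 XOR 101011 = 010111
  pos 4: 101111 XOR 101011 = 000100
  pos 7: 100110 XOR 101011 = 001101
Remainder = 01101 (nonzero — an error is detected).

01101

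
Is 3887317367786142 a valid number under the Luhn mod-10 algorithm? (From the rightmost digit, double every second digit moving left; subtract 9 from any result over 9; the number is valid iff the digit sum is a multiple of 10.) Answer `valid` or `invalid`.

valid

From the right, keep odd positions and double even positions (subtract 9 from any doubled value over 9):
  doubled (positions 2,4,...): 8 3 5 3 5 6 7 6 → sum 43
  kept (positions 1,3,...): 2 1 8 7 3 1 7 8 → sum 37
Total = 80.
80 mod 10 = 0, so the number is valid.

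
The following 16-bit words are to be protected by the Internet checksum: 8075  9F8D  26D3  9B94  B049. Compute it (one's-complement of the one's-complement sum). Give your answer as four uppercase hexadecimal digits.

One's-complement addition (fold any carry out of bit 15 back into bit 0):
  0x8075 + 0x9F8D = 0x12002 → wrap carry → 0x2003
  0x2003 + 0x26D3 = 0x046D6
  0x46D6 + 0x9B94 = 0x0E26A
  0xE26A + 0xB049 = 0x192B3 → wrap carry → 0x92B4
One's-complement sum = 0x92B4.
Checksum = ~0x92B4 & 0xFFFF = 0x6D4B.

6D4B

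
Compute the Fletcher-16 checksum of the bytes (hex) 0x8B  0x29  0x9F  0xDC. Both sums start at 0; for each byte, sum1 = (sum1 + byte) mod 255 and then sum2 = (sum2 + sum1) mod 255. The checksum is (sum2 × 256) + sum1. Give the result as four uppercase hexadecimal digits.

Running sums (mod 255):
  after byte 0 (0x8B): sum1=139, sum2=139
  after byte 1 (0x29): sum1=180, sum2=64
  after byte 2 (0x9F): sum1=84, sum2=148
  after byte 3 (0xDC): sum1=49, sum2=197
Checksum = sum2·256 + sum1 = 197·256 + 49 = 50481 = 0xC531.

C531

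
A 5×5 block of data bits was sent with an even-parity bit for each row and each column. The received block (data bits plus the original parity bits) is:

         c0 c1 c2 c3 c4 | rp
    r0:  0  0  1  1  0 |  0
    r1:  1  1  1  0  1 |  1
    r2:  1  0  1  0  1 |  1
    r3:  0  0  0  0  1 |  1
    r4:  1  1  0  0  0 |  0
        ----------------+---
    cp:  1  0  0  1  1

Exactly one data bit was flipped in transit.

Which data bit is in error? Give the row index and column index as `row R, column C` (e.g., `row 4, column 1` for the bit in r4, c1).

row 1, column 2

Recompute each row's even parity and compare to rp:
  r0: data parity 0, sent rp 0 → ok
  r1: data parity 0, sent rp 1 → mismatch
  r2: data parity 1, sent rp 1 → ok
  r3: data parity 1, sent rp 1 → ok
  r4: data parity 0, sent rp 0 → ok
Recompute each column's even parity and compare to cp:
  c0: data parity 1, sent cp 1 → ok
  c1: data parity 0, sent cp 0 → ok
  c2: data parity 1, sent cp 0 → mismatch
  c3: data parity 1, sent cp 1 → ok
  c4: data parity 1, sent cp 1 → ok
Exactly one row (r1) and one column (c2) fail → the flipped bit is at their intersection.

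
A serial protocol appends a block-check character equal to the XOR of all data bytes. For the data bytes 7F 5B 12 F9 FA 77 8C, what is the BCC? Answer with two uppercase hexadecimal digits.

XOR the bytes together:
  start with 0x7F
  0x7F ⊕ 0x5B = 0x24
  0x24 ⊕ 0x12 = 0x36
  0x36 ⊕ 0xF9 = 0xCF
  0xCF ⊕ 0xFA = 0x35
  0x35 ⊕ 0x77 = 0x42
  0x42 ⊕ 0x8C = 0xCE

CE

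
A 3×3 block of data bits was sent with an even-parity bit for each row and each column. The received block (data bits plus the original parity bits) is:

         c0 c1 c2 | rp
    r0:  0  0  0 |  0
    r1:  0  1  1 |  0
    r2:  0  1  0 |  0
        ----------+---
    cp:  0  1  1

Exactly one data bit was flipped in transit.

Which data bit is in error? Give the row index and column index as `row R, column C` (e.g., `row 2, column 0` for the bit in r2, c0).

row 2, column 1

Recompute each row's even parity and compare to rp:
  r0: data parity 0, sent rp 0 → ok
  r1: data parity 0, sent rp 0 → ok
  r2: data parity 1, sent rp 0 → mismatch
Recompute each column's even parity and compare to cp:
  c0: data parity 0, sent cp 0 → ok
  c1: data parity 0, sent cp 1 → mismatch
  c2: data parity 1, sent cp 1 → ok
Exactly one row (r2) and one column (c1) fail → the flipped bit is at their intersection.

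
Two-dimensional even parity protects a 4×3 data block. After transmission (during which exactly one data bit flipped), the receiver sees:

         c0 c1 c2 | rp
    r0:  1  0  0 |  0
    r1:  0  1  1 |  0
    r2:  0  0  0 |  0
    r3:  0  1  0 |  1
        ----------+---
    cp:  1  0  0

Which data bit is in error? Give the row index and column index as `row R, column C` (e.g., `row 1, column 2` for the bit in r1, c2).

row 0, column 2

Recompute each row's even parity and compare to rp:
  r0: data parity 1, sent rp 0 → mismatch
  r1: data parity 0, sent rp 0 → ok
  r2: data parity 0, sent rp 0 → ok
  r3: data parity 1, sent rp 1 → ok
Recompute each column's even parity and compare to cp:
  c0: data parity 1, sent cp 1 → ok
  c1: data parity 0, sent cp 0 → ok
  c2: data parity 1, sent cp 0 → mismatch
Exactly one row (r0) and one column (c2) fail → the flipped bit is at their intersection.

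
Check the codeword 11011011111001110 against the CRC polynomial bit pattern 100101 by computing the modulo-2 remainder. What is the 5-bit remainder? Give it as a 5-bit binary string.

Modulo-2 division of 11011011111001110 by 100101:
  pos 0: 110110 XOR 100101 = 010011
  pos 1: 100111 XOR 100101 = 000010
  pos 5: 101111 XOR 100101 = 001010
  pos 7: 101000 XOR 100101 = 001101
  pos 9: 110111 XOR 100101 = 010010
  pos 10: 100101 XOR 100101 = 000000
Remainder = 00000 (zero — the frame passes the CRC check).

00000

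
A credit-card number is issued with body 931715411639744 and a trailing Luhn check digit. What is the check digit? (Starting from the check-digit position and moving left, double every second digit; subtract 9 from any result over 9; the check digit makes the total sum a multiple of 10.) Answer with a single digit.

Partial digits right→left: 4 4 7 9 3 6 1 1 4 5 1 7 1 3 9
Double every second digit counting from the check-digit position (so the 1st, 3rd, 5th, ... of the partial from the right).
  doubled (with −9 where >9): 8 5 6 2 8 2 2 9 → sum 42
  kept as-is: 4 9 6 1 5 7 3 → sum 35
Total = 42 + 35 = 77.
Check digit = (10 − (77 mod 10)) mod 10 = 3.

3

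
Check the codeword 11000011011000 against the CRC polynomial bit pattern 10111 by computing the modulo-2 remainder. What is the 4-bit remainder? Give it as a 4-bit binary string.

Modulo-2 division of 11000011011000 by 10111:
  pos 0: 11000 XOR 10111 = 01111
  pos 1: 11110 XOR 10111 = 01001
  pos 2: 10011 XOR 10111 = 00100
  pos 4: 10010 XOR 10111 = 00101
  pos 6: 10111 XOR 10111 = 00000
Remainder = 0000 (zero — the frame passes the CRC check).

0000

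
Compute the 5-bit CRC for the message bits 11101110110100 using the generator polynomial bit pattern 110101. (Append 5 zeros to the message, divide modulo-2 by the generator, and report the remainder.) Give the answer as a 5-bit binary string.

10000

Append 5 zeros: 1110111011010000000. Divide by 110101 (XOR where the leading bit is 1):
  pos 0: 111011 XOR 110101 = 001110
  pos 2: 111010 XOR 110101 = 001111
  pos 4: 111111 XOR 110101 = 001010
  pos 6: 101001 XOR 110101 = 011100
  pos 7: 111000 XOR 110101 = 001101
  pos 9: 110100 XOR 110101 = 000001
Remainder (last 5 bits) = 10000. This is the CRC / FCS.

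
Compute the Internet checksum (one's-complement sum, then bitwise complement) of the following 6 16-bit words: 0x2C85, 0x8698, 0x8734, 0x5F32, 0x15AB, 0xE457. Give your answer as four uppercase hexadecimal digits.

One's-complement addition (fold any carry out of bit 15 back into bit 0):
  0x2C85 + 0x8698 = 0x0B31D
  0xB31D + 0x8734 = 0x13A51 → wrap carry → 0x3A52
  0x3A52 + 0x5F32 = 0x09984
  0x9984 + 0x15AB = 0x0AF2F
  0xAF2F + 0xE457 = 0x19386 → wrap carry → 0x9387
One's-complement sum = 0x9387.
Checksum = ~0x9387 & 0xFFFF = 0x6C78.

6C78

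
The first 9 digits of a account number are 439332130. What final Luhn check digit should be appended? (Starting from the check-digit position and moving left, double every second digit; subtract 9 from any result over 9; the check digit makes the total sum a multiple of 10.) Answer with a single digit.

Partial digits right→left: 0 3 1 2 3 3 9 3 4
Double every second digit counting from the check-digit position (so the 1st, 3rd, 5th, ... of the partial from the right).
  doubled (with −9 where >9): 0 2 6 9 8 → sum 25
  kept as-is: 3 2 3 3 → sum 11
Total = 25 + 11 = 36.
Check digit = (10 − (36 mod 10)) mod 10 = 4.

4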